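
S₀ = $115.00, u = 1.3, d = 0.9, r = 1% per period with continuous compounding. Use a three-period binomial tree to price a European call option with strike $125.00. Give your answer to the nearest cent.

$10.55

Risk-neutral probability p = (e^0.01 − 0.9)/(1.3 − 0.9) = 0.1101/0.4000 = 0.2751
Terminal stock prices: S_uuu = 252.7, S_uud = 174.9, S_udd = 121.1, S_ddd = 83.84
Terminal payoffs (S − K): max(127.7, 0) = 127.7, max(49.92, 0) = 49.92, max(-3.905, 0) = 0, max(-41.16, 0) = 0
Node uu (S = 194.4): V_uu = e^(−0.01)·[0.2751·127.6550 + 0.7249·49.9150] = 70.5938
Node ud (S = 134.6): V_ud = e^(−0.01)·[0.2751·49.9150 + 0.7249·0.0000] = 13.5962
Node dd (S = 93.15): V_dd = e^(−0.01)·[0.2751·0.0000 + 0.7249·0.0000] = 0.0000
Node u (S = 149.5): V_u = e^(−0.01)·[0.2751·70.5938 + 0.7249·13.5962] = 28.9864
Node d (S = 103.5): V_d = e^(−0.01)·[0.2751·13.5962 + 0.7249·0.0000] = 3.7035
Node 0 (S = 115): V_0 = e^(−0.01)·[0.2751·28.9864 + 0.7249·3.7035] = 10.5534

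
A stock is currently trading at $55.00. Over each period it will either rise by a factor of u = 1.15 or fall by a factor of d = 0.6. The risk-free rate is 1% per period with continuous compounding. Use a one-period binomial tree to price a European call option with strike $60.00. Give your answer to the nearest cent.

Risk-neutral probability p = (e^0.01 − 0.6)/(1.15 − 0.6) = 0.4101/0.5500 = 0.7455
Terminal stock prices: S_u = 63.25, S_d = 33
Terminal payoffs (S − K): max(3.25, 0) = 3.25, max(-27, 0) = 0
Node 0 (S = 55): V_0 = e^(−0.01)·[0.7455·3.2500 + 0.2545·0.0000] = 2.3989

$2.40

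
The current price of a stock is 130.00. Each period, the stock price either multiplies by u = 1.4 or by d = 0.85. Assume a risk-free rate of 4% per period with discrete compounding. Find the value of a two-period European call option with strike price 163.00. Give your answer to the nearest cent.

10.13

Risk-neutral probability p = (1 + 0.04 − 0.85)/(1.4 − 0.85) = 0.1900/0.5500 = 0.3455
Terminal stock prices: S_uu = 254.8, S_ud = 154.7, S_dd = 93.92
Terminal payoffs (S − K): max(91.8, 0) = 91.8, max(-8.3, 0) = 0, max(-69.08, 0) = 0
Node u (S = 182): V_u = 1/1.04·[0.3455·91.8000 + 0.6545·0.0000] = 30.4930
Node d (S = 110.5): V_d = 1/1.04·[0.3455·0.0000 + 0.6545·0.0000] = 0.0000
Node 0 (S = 130): V_0 = 1/1.04·[0.3455·30.4930 + 0.6545·0.0000] = 10.1288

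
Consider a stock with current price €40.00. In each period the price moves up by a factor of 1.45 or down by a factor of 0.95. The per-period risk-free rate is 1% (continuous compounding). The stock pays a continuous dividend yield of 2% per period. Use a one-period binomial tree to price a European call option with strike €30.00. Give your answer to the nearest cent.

€9.51

Per-period risk-free factor R = e^0.01 = 1.0101; dividend-adjusted growth = e^(0.01−0.02) = 0.9900.
Risk-neutral probability p = (0.9900 − 0.95)/(1.45 − 0.95) = 0.0400/0.5000 = 0.0801
Terminal stock prices: S_u = 58, S_d = 38
Terminal payoffs (S − K): max(28, 0) = 28, max(8, 0) = 8
Node 0 (S = 40): V_0 = e^(−0.01)·[0.0801·28.0000 + 0.9199·8.0000] = 9.5065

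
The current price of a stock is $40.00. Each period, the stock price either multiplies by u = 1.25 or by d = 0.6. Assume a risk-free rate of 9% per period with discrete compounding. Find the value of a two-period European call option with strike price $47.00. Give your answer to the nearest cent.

$7.41

Risk-neutral probability p = (1 + 0.09 − 0.6)/(1.25 − 0.6) = 0.4900/0.6500 = 0.7538
Terminal stock prices: S_uu = 62.5, S_ud = 30, S_dd = 14.4
Terminal payoffs (S − K): max(15.5, 0) = 15.5, max(-17, 0) = 0, max(-32.6, 0) = 0
Node u (S = 50): V_u = 1/1.09·[0.7538·15.5000 + 0.2462·0.0000] = 10.7198
Node d (S = 24): V_d = 1/1.09·[0.7538·0.0000 + 0.2462·0.0000] = 0.0000
Node 0 (S = 40): V_0 = 1/1.09·[0.7538·10.7198 + 0.2462·0.0000] = 7.4139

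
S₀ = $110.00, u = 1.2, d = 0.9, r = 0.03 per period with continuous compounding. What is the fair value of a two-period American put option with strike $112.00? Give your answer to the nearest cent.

$7.13

Risk-neutral probability p = (e^0.03 − 0.9)/(1.2 − 0.9) = 0.1305/0.3000 = 0.4348
Terminal stock prices: S_uu = 158.4, S_ud = 118.8, S_dd = 89.1
Terminal payoffs (K − S): max(-46.4, 0) = 0, max(-6.8, 0) = 0, max(22.9, 0) = 22.9
Node u (S = 132): continuation = e^(−0.03)·[0.4348·0.0000 + 0.5652·0.0000] = 0.0000; exercise value = 0.0000 ≤ continuation, so V_u = 0.0000
Node d (S = 99): continuation = e^(−0.03)·[0.4348·0.0000 + 0.5652·22.9000] = 12.5595; exercise value = 13.0000 > continuation, so V_d = 13.0000 (exercise)
Node 0 (S = 110): continuation = e^(−0.03)·[0.4348·0.0000 + 0.5652·13.0000] = 7.1298; exercise value = 2.0000 ≤ continuation, so V_0 = 7.1298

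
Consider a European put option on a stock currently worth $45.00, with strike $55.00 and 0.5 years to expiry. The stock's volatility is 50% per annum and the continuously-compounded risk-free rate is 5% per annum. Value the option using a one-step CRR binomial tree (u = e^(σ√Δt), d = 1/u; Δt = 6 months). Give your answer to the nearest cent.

CRR parameters: u = e^(σ√Δt) = e^(0.5·√0.5) = 1.4241, d = 1/u = 0.7022
Per-period rate: rΔt = 0.05·0.5 = 0.025, so R = e^0.025 = 1.0253
Risk-neutral probability p = (e^0.025 − 0.7022)/(1.4241 − 0.7022) = 0.3231/0.7219 = 0.4476
Terminal stock prices: S_u = 64.09, S_d = 31.6
Terminal payoffs (K − S): max(-9.085, 0) = 0, max(23.4, 0) = 23.4
Node 0 (S = 45): V_0 = e^(−0.025)·[0.4476·0.0000 + 0.5524·23.4015] = 12.6081

$12.61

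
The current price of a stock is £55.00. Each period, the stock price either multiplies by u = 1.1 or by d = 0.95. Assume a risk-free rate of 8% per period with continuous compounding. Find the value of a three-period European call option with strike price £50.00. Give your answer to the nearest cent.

Risk-neutral probability p = (e^0.08 − 0.95)/(1.1 − 0.95) = 0.1333/0.1500 = 0.8886
Terminal stock prices: S_uuu = 73.21, S_uud = 63.22, S_udd = 54.6, S_ddd = 47.16
Terminal payoffs (S − K): max(23.21, 0) = 23.21, max(13.22, 0) = 13.22, max(4.601, 0) = 4.601, max(-2.844, 0) = 0
Node uu (S = 66.55): V_uu = e^(−0.08)·[0.8886·23.2050 + 0.1114·13.2225] = 20.3942
Node ud (S = 57.48): V_ud = e^(−0.08)·[0.8886·13.2225 + 0.1114·4.6013] = 11.3192
Node dd (S = 49.64): V_dd = e^(−0.08)·[0.8886·4.6013 + 0.1114·0.0000] = 3.7742
Node u (S = 60.5): V_u = e^(−0.08)·[0.8886·20.3942 + 0.1114·11.3192] = 17.8928
Node d (S = 52.25): V_d = e^(−0.08)·[0.8886·11.3192 + 0.1114·3.7742] = 9.6729
Node 0 (S = 55): V_0 = e^(−0.08)·[0.8886·17.8928 + 0.1114·9.6729] = 15.6717

£15.67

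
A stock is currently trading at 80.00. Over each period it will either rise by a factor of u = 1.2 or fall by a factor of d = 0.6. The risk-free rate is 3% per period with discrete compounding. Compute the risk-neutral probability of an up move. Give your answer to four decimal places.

Risk-neutral probability p = (1 + 0.03 − 0.6)/(1.2 − 0.6) = 0.4300/0.6000 = 0.7167

p = 0.7167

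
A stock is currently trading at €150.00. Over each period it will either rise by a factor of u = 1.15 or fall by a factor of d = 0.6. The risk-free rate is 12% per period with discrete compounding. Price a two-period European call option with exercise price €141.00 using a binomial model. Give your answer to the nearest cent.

Risk-neutral probability p = (1 + 0.12 − 0.6)/(1.15 − 0.6) = 0.5200/0.5500 = 0.9455
Terminal stock prices: S_uu = 198.4, S_ud = 103.5, S_dd = 54
Terminal payoffs (S − K): max(57.37, 0) = 57.37, max(-37.5, 0) = 0, max(-87, 0) = 0
Node u (S = 172.5): V_u = 1/1.12·[0.9455·57.3750 + 0.0545·0.0000] = 48.4334
Node d (S = 90): V_d = 1/1.12·[0.9455·0.0000 + 0.0545·0.0000] = 0.0000
Node 0 (S = 150): V_0 = 1/1.12·[0.9455·48.4334 + 0.0545·0.0000] = 40.8854

€40.89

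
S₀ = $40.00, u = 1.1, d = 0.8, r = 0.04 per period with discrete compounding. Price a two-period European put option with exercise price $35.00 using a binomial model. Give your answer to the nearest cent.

$0.35

Risk-neutral probability p = (1 + 0.04 − 0.8)/(1.1 − 0.8) = 0.2400/0.3000 = 0.8000
Terminal stock prices: S_uu = 48.4, S_ud = 35.2, S_dd = 25.6
Terminal payoffs (K − S): max(-13.4, 0) = 0, max(-0.2, 0) = 0, max(9.4, 0) = 9.4
Node u (S = 44): V_u = 1/1.04·[0.8000·0.0000 + 0.2000·0.0000] = 0.0000
Node d (S = 32): V_d = 1/1.04·[0.8000·0.0000 + 0.2000·9.4000] = 1.8077
Node 0 (S = 40): V_0 = 1/1.04·[0.8000·0.0000 + 0.2000·1.8077] = 0.3476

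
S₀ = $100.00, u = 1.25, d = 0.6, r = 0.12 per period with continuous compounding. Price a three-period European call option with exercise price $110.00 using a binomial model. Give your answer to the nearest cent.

$31.81

Risk-neutral probability p = (e^0.12 − 0.6)/(1.25 − 0.6) = 0.5275/0.6500 = 0.8115
Terminal stock prices: S_uuu = 195.3, S_uud = 93.75, S_udd = 45, S_ddd = 21.6
Terminal payoffs (S − K): max(85.31, 0) = 85.31, max(-16.25, 0) = 0, max(-65, 0) = 0, max(-88.4, 0) = 0
Node uu (S = 156.2): V_uu = e^(−0.12)·[0.8115·85.3125 + 0.1885·0.0000] = 61.4050
Node ud (S = 75): V_ud = e^(−0.12)·[0.8115·0.0000 + 0.1885·0.0000] = 0.0000
Node dd (S = 36): V_dd = e^(−0.12)·[0.8115·0.0000 + 0.1885·0.0000] = 0.0000
Node u (S = 125): V_u = e^(−0.12)·[0.8115·61.4050 + 0.1885·0.0000] = 44.1972
Node d (S = 60): V_d = e^(−0.12)·[0.8115·0.0000 + 0.1885·0.0000] = 0.0000
Node 0 (S = 100): V_0 = e^(−0.12)·[0.8115·44.1972 + 0.1885·0.0000] = 31.8117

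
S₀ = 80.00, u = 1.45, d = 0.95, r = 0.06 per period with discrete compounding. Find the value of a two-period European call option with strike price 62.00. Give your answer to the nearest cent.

Risk-neutral probability p = (1 + 0.06 − 0.95)/(1.45 − 0.95) = 0.1100/0.5000 = 0.2200
Terminal stock prices: S_uu = 168.2, S_ud = 110.2, S_dd = 72.2
Terminal payoffs (S − K): max(106.2, 0) = 106.2, max(48.2, 0) = 48.2, max(10.2, 0) = 10.2
Node u (S = 116): V_u = 1/1.06·[0.2200·106.2000 + 0.7800·48.2000] = 57.5094
Node d (S = 76): V_d = 1/1.06·[0.2200·48.2000 + 0.7800·10.2000] = 17.5094
Node 0 (S = 80): V_0 = 1/1.06·[0.2200·57.5094 + 0.7800·17.5094] = 24.8202

24.82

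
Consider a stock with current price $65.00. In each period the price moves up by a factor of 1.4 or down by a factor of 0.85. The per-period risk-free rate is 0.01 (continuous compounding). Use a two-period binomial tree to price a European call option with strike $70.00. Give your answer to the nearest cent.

Risk-neutral probability p = (e^0.01 − 0.85)/(1.4 − 0.85) = 0.1601/0.5500 = 0.2910
Terminal stock prices: S_uu = 127.4, S_ud = 77.35, S_dd = 46.96
Terminal payoffs (S − K): max(57.4, 0) = 57.4, max(7.35, 0) = 7.35, max(-23.04, 0) = 0
Node u (S = 91): V_u = e^(−0.01)·[0.2910·57.4000 + 0.7090·7.3500] = 21.6965
Node d (S = 55.25): V_d = e^(−0.01)·[0.2910·7.3500 + 0.7090·0.0000] = 2.1176
Node 0 (S = 65): V_0 = e^(−0.01)·[0.2910·21.6965 + 0.7090·2.1176] = 7.7373

$7.74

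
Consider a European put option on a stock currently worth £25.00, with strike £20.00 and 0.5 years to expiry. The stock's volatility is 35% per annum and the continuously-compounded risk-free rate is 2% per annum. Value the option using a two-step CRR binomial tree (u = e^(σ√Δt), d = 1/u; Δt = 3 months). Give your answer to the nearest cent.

CRR parameters: u = e^(σ√Δt) = e^(0.35·√0.25) = 1.1912, d = 1/u = 0.8395
Per-period rate: rΔt = 0.02·0.25 = 0.005, so R = e^0.005 = 1.0050
Risk-neutral probability p = (e^0.005 − 0.8395)/(1.1912 − 0.8395) = 0.1656/0.3518 = 0.4706
Terminal stock prices: S_uu = 35.48, S_ud = 25, S_dd = 17.62
Terminal payoffs (K − S): max(-15.48, 0) = 0, max(-5, 0) = 0, max(2.383, 0) = 2.383
Node u (S = 29.78): V_u = e^(−0.005)·[0.4706·0.0000 + 0.5294·0.0000] = 0.0000
Node d (S = 20.99): V_d = e^(−0.005)·[0.4706·0.0000 + 0.5294·2.3828] = 1.2551
Node 0 (S = 25): V_0 = e^(−0.005)·[0.4706·0.0000 + 0.5294·1.2551] = 0.6611

£0.66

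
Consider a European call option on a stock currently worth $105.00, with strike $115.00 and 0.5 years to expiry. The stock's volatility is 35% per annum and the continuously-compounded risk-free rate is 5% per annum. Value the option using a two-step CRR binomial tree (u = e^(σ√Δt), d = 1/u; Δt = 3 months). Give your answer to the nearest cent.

CRR parameters: u = e^(σ√Δt) = e^(0.35·√0.25) = 1.1912, d = 1/u = 0.8395
Per-period rate: rΔt = 0.05·0.25 = 0.0125, so R = e^0.0125 = 1.0126
Risk-neutral probability p = (e^0.0125 − 0.8395)/(1.1912 − 0.8395) = 0.1731/0.3518 = 0.4921
Terminal stock prices: S_uu = 149, S_ud = 105, S_dd = 73.99
Terminal payoffs (S − K): max(34, 0) = 34, max(-10, 0) = 0, max(-41.01, 0) = 0
Node u (S = 125.1): V_u = e^(−0.0125)·[0.4921·34.0021 + 0.5079·0.0000] = 16.5251
Node d (S = 88.14): V_d = e^(−0.0125)·[0.4921·0.0000 + 0.5079·0.0000] = 0.0000
Node 0 (S = 105): V_0 = e^(−0.0125)·[0.4921·16.5251 + 0.5079·0.0000] = 8.0313

$8.03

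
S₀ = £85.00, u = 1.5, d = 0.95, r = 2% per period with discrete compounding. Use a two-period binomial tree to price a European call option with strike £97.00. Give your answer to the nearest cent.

Risk-neutral probability p = (1 + 0.02 − 0.95)/(1.5 − 0.95) = 0.0700/0.5500 = 0.1273
Terminal stock prices: S_uu = 191.2, S_ud = 121.1, S_dd = 76.71
Terminal payoffs (S − K): max(94.25, 0) = 94.25, max(24.12, 0) = 24.12, max(-20.29, 0) = 0
Node u (S = 127.5): V_u = 1/1.02·[0.1273·94.2500 + 0.8727·24.1250] = 32.4020
Node d (S = 80.75): V_d = 1/1.02·[0.1273·24.1250 + 0.8727·0.0000] = 3.0102
Node 0 (S = 85): V_0 = 1/1.02·[0.1273·32.4020 + 0.8727·3.0102] = 6.6186

£6.62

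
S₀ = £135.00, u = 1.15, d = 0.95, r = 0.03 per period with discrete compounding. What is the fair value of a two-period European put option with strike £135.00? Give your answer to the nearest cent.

Risk-neutral probability p = (1 + 0.03 − 0.95)/(1.15 − 0.95) = 0.0800/0.2000 = 0.4000
Terminal stock prices: S_uu = 178.5, S_ud = 147.5, S_dd = 121.8
Terminal payoffs (K − S): max(-43.54, 0) = 0, max(-12.49, 0) = 0, max(13.16, 0) = 13.16
Node u (S = 155.2): V_u = 1/1.03·[0.4000·0.0000 + 0.6000·0.0000] = 0.0000
Node d (S = 128.2): V_d = 1/1.03·[0.4000·0.0000 + 0.6000·13.1625] = 7.6675
Node 0 (S = 135): V_0 = 1/1.03·[0.4000·0.0000 + 0.6000·7.6675] = 4.4665

£4.47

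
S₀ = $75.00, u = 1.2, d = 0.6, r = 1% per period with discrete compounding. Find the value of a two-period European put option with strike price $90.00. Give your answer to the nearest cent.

Risk-neutral probability p = (1 + 0.01 − 0.6)/(1.2 − 0.6) = 0.4100/0.6000 = 0.6833
Terminal stock prices: S_uu = 108, S_ud = 54, S_dd = 27
Terminal payoffs (K − S): max(-18, 0) = 0, max(36, 0) = 36, max(63, 0) = 63
Node u (S = 90): V_u = 1/1.01·[0.6833·0.0000 + 0.3167·36.0000] = 11.2871
Node d (S = 45): V_d = 1/1.01·[0.6833·36.0000 + 0.3167·63.0000] = 44.1089
Node 0 (S = 75): V_0 = 1/1.01·[0.6833·11.2871 + 0.3167·44.1089] = 21.4660

$21.47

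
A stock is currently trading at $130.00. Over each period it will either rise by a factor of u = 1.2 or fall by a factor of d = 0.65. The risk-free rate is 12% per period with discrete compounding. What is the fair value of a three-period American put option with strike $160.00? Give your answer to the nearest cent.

Risk-neutral probability p = (1 + 0.12 − 0.65)/(1.2 − 0.65) = 0.4700/0.5500 = 0.8545
Terminal stock prices: S_uuu = 224.6, S_uud = 121.7, S_udd = 65.91, S_ddd = 35.7
Terminal payoffs (K − S): max(-64.64, 0) = 0, max(38.32, 0) = 38.32, max(94.09, 0) = 94.09, max(124.3, 0) = 124.3
Node uu (S = 187.2): continuation = 1/1.12·[0.8545·0.0000 + 0.1455·38.3200] = 4.9766; exercise value = 0.0000 ≤ continuation, so V_uu = 4.9766
Node ud (S = 101.4): continuation = 1/1.12·[0.8545·38.3200 + 0.1455·94.0900] = 41.4571; exercise value = 58.6000 > continuation, so V_ud = 58.6000 (exercise)
Node dd (S = 54.93): continuation = 1/1.12·[0.8545·94.0900 + 0.1455·124.2987] = 87.9321; exercise value = 105.0750 > continuation, so V_dd = 105.0750 (exercise)
Node u (S = 156): continuation = 1/1.12·[0.8545·4.9766 + 0.1455·58.6000] = 11.4075; exercise value = 4.0000 ≤ continuation, so V_u = 11.4075
Node d (S = 84.5): continuation = 1/1.12·[0.8545·58.6000 + 0.1455·105.0750] = 58.3571; exercise value = 75.5000 > continuation, so V_d = 75.5000 (exercise)
Node 0 (S = 130): continuation = 1/1.12·[0.8545·11.4075 + 0.1455·75.5000] = 18.5090; exercise value = 30.0000 > continuation, so V_0 = 30.0000 (exercise)

$30.00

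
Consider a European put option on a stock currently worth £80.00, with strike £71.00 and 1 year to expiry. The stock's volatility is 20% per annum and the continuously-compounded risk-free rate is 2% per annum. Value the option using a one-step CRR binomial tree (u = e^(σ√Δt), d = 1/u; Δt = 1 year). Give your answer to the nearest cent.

CRR parameters: u = e^(σ√Δt) = e^(0.2·√1) = 1.2214, d = 1/u = 0.8187
Per-period rate: rΔt = 0.02·1 = 0.02, so R = e^0.02 = 1.0202
Risk-neutral probability p = (e^0.02 − 0.8187)/(1.2214 − 0.8187) = 0.2015/0.4027 = 0.5003
Terminal stock prices: S_u = 97.71, S_d = 65.5
Terminal payoffs (K − S): max(-26.71, 0) = 0, max(5.502, 0) = 5.502
Node 0 (S = 80): V_0 = e^(−0.02)·[0.5003·0.0000 + 0.4997·5.5015] = 2.6945

£2.69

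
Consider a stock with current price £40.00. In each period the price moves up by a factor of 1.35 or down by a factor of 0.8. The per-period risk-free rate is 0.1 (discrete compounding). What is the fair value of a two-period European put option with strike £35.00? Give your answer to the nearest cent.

Risk-neutral probability p = (1 + 0.1 − 0.8)/(1.35 − 0.8) = 0.3000/0.5500 = 0.5455
Terminal stock prices: S_uu = 72.9, S_ud = 43.2, S_dd = 25.6
Terminal payoffs (K − S): max(-37.9, 0) = 0, max(-8.2, 0) = 0, max(9.4, 0) = 9.4
Node u (S = 54): V_u = 1/1.1·[0.5455·0.0000 + 0.4545·0.0000] = 0.0000
Node d (S = 32): V_d = 1/1.1·[0.5455·0.0000 + 0.4545·9.4000] = 3.8843
Node 0 (S = 40): V_0 = 1/1.1·[0.5455·0.0000 + 0.4545·3.8843] = 1.6051

£1.61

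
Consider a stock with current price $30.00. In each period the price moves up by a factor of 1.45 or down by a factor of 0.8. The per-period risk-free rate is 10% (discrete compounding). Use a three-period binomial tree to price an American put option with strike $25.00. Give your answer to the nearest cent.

$1.39

Risk-neutral probability p = (1 + 0.1 − 0.8)/(1.45 − 0.8) = 0.3000/0.6500 = 0.4615
Terminal stock prices: S_uuu = 91.46, S_uud = 50.46, S_udd = 27.84, S_ddd = 15.36
Terminal payoffs (K − S): max(-66.46, 0) = 0, max(-25.46, 0) = 0, max(-2.84, 0) = 0, max(9.64, 0) = 9.64
Node uu (S = 63.08): continuation = 1/1.1·[0.4615·0.0000 + 0.5385·0.0000] = 0.0000; exercise value = 0.0000 ≤ continuation, so V_uu = 0.0000
Node ud (S = 34.8): continuation = 1/1.1·[0.4615·0.0000 + 0.5385·0.0000] = 0.0000; exercise value = 0.0000 ≤ continuation, so V_ud = 0.0000
Node dd (S = 19.2): continuation = 1/1.1·[0.4615·0.0000 + 0.5385·9.6400] = 4.7189; exercise value = 5.8000 > continuation, so V_dd = 5.8000 (exercise)
Node u (S = 43.5): continuation = 1/1.1·[0.4615·0.0000 + 0.5385·0.0000] = 0.0000; exercise value = 0.0000 ≤ continuation, so V_u = 0.0000
Node d (S = 24): continuation = 1/1.1·[0.4615·0.0000 + 0.5385·5.8000] = 2.8392; exercise value = 1.0000 ≤ continuation, so V_d = 2.8392
Node 0 (S = 30): continuation = 1/1.1·[0.4615·0.0000 + 0.5385·2.8392] = 1.3898; exercise value = 0.0000 ≤ continuation, so V_0 = 1.3898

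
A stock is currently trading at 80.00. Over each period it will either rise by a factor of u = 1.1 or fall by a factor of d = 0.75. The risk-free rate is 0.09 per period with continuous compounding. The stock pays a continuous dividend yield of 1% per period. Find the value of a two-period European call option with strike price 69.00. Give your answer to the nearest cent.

21.06

Per-period risk-free factor R = e^0.09 = 1.0942; dividend-adjusted growth = e^(0.09−0.01) = 1.0833.
Risk-neutral probability p = (1.0833 − 0.75)/(1.1 − 0.75) = 0.3333/0.3500 = 0.9522
Terminal stock prices: S_uu = 96.8, S_ud = 66, S_dd = 45
Terminal payoffs (S − K): max(27.8, 0) = 27.8, max(-3, 0) = 0, max(-24, 0) = 0
Node u (S = 88): V_u = e^(−0.09)·[0.9522·27.8000 + 0.0478·0.0000] = 24.1941
Node d (S = 60): V_d = e^(−0.09)·[0.9522·0.0000 + 0.0478·0.0000] = 0.0000
Node 0 (S = 80): V_0 = e^(−0.09)·[0.9522·24.1941 + 0.0478·0.0000] = 21.0558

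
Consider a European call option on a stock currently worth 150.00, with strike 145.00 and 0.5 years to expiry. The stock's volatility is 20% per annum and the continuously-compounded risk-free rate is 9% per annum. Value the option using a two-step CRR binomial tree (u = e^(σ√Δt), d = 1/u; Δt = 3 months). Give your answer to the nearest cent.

14.97

CRR parameters: u = e^(σ√Δt) = e^(0.2·√0.25) = 1.1052, d = 1/u = 0.9048
Per-period rate: rΔt = 0.09·0.25 = 0.0225, so R = e^0.0225 = 1.0228
Risk-neutral probability p = (e^0.0225 − 0.9048)/(1.1052 − 0.9048) = 0.1179/0.2003 = 0.5886
Terminal stock prices: S_uu = 183.2, S_ud = 150, S_dd = 122.8
Terminal payoffs (S − K): max(38.21, 0) = 38.21, max(5, 0) = 5, max(-22.19, 0) = 0
Node u (S = 165.8): V_u = e^(−0.0225)·[0.5886·38.2104 + 0.4114·5.0000] = 24.0017
Node d (S = 135.7): V_d = e^(−0.0225)·[0.5886·5.0000 + 0.4114·0.0000] = 2.8776
Node 0 (S = 150): V_0 = e^(−0.0225)·[0.5886·24.0017 + 0.4114·2.8776] = 14.9707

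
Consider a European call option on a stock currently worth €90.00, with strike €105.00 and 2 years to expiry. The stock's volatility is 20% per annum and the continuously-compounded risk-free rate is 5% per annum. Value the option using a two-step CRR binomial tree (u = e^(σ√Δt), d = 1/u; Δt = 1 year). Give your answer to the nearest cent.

€8.83

CRR parameters: u = e^(σ√Δt) = e^(0.2·√1) = 1.2214, d = 1/u = 0.8187
Per-period rate: rΔt = 0.05·1 = 0.05, so R = e^0.05 = 1.0513
Risk-neutral probability p = (e^0.05 − 0.8187)/(1.2214 − 0.8187) = 0.2325/0.4027 = 0.5775
Terminal stock prices: S_uu = 134.3, S_ud = 90, S_dd = 60.33
Terminal payoffs (S − K): max(29.26, 0) = 29.26, max(-15, 0) = 0, max(-44.67, 0) = 0
Node u (S = 109.9): V_u = e^(−0.05)·[0.5775·29.2642 + 0.4225·0.0000] = 16.0757
Node d (S = 73.69): V_d = e^(−0.05)·[0.5775·0.0000 + 0.4225·0.0000] = 0.0000
Node 0 (S = 90): V_0 = e^(−0.05)·[0.5775·16.0757 + 0.4225·0.0000] = 8.8308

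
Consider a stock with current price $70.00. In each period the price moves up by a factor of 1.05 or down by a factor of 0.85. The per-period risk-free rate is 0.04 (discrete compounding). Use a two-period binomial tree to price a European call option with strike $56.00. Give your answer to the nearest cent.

$18.24

Risk-neutral probability p = (1 + 0.04 − 0.85)/(1.05 − 0.85) = 0.1900/0.2000 = 0.9500
Terminal stock prices: S_uu = 77.17, S_ud = 62.48, S_dd = 50.57
Terminal payoffs (S − K): max(21.17, 0) = 21.17, max(6.475, 0) = 6.475, max(-5.425, 0) = 0
Node u (S = 73.5): V_u = 1/1.04·[0.9500·21.1750 + 0.0500·6.4750] = 19.6538
Node d (S = 59.5): V_d = 1/1.04·[0.9500·6.4750 + 0.0500·0.0000] = 5.9147
Node 0 (S = 70): V_0 = 1/1.04·[0.9500·19.6538 + 0.0500·5.9147] = 18.2374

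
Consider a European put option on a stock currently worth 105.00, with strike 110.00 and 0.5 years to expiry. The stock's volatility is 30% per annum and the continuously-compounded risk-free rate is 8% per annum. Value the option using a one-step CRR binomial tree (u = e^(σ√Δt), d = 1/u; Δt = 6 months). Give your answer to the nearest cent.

CRR parameters: u = e^(σ√Δt) = e^(0.3·√0.5) = 1.2363, d = 1/u = 0.8089
Per-period rate: rΔt = 0.08·0.5 = 0.04, so R = e^0.04 = 1.0408
Risk-neutral probability p = (e^0.04 − 0.8089)/(1.2363 − 0.8089) = 0.2320/0.4275 = 0.5426
Terminal stock prices: S_u = 129.8, S_d = 84.93
Terminal payoffs (K − S): max(-19.81, 0) = 0, max(25.07, 0) = 25.07
Node 0 (S = 105): V_0 = e^(−0.04)·[0.5426·0.0000 + 0.4574·25.0699] = 11.0164

11.02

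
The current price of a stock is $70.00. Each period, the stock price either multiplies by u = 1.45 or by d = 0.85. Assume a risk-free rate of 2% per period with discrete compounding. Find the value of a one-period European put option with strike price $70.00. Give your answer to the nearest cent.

Risk-neutral probability p = (1 + 0.02 − 0.85)/(1.45 − 0.85) = 0.1700/0.6000 = 0.2833
Terminal stock prices: S_u = 101.5, S_d = 59.5
Terminal payoffs (K − S): max(-31.5, 0) = 0, max(10.5, 0) = 10.5
Node 0 (S = 70): V_0 = 1/1.02·[0.2833·0.0000 + 0.7167·10.5000] = 7.3775

$7.38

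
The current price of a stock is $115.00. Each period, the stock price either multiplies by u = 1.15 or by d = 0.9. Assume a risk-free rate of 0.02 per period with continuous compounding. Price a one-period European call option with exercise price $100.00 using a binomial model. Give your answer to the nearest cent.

Risk-neutral probability p = (e^0.02 − 0.9)/(1.15 − 0.9) = 0.1202/0.2500 = 0.4808
Terminal stock prices: S_u = 132.2, S_d = 103.5
Terminal payoffs (S − K): max(32.25, 0) = 32.25, max(3.5, 0) = 3.5
Node 0 (S = 115): V_0 = e^(−0.02)·[0.4808·32.2500 + 0.5192·3.5000] = 16.9801

$16.98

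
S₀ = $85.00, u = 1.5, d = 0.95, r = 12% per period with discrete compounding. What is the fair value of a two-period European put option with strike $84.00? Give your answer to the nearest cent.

Risk-neutral probability p = (1 + 0.12 − 0.95)/(1.5 − 0.95) = 0.1700/0.5500 = 0.3091
Terminal stock prices: S_uu = 191.2, S_ud = 121.1, S_dd = 76.71
Terminal payoffs (K − S): max(-107.2, 0) = 0, max(-37.12, 0) = 0, max(7.288, 0) = 7.288
Node u (S = 127.5): V_u = 1/1.12·[0.3091·0.0000 + 0.6909·0.0000] = 0.0000
Node d (S = 80.75): V_d = 1/1.12·[0.3091·0.0000 + 0.6909·7.2875] = 4.4955
Node 0 (S = 85): V_0 = 1/1.12·[0.3091·0.0000 + 0.6909·4.4955] = 2.7732

$2.77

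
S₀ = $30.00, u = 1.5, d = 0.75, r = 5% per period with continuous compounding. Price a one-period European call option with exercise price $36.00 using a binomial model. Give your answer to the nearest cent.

Risk-neutral probability p = (e^0.05 − 0.75)/(1.5 − 0.75) = 0.3013/0.7500 = 0.4017
Terminal stock prices: S_u = 45, S_d = 22.5
Terminal payoffs (S − K): max(9, 0) = 9, max(-13.5, 0) = 0
Node 0 (S = 30): V_0 = e^(−0.05)·[0.4017·9.0000 + 0.5983·0.0000] = 3.4389

$3.44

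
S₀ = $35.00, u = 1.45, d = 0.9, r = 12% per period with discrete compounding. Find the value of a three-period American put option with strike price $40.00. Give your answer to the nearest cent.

$5.00

Risk-neutral probability p = (1 + 0.12 − 0.9)/(1.45 − 0.9) = 0.2200/0.5500 = 0.4000
Terminal stock prices: S_uuu = 106.7, S_uud = 66.23, S_udd = 41.11, S_ddd = 25.52
Terminal payoffs (K − S): max(-66.7, 0) = 0, max(-26.23, 0) = 0, max(-1.108, 0) = 0, max(14.48, 0) = 14.48
Node uu (S = 73.59): continuation = 1/1.12·[0.4000·0.0000 + 0.6000·0.0000] = 0.0000; exercise value = 0.0000 ≤ continuation, so V_uu = 0.0000
Node ud (S = 45.68): continuation = 1/1.12·[0.4000·0.0000 + 0.6000·0.0000] = 0.0000; exercise value = 0.0000 ≤ continuation, so V_ud = 0.0000
Node dd (S = 28.35): continuation = 1/1.12·[0.4000·0.0000 + 0.6000·14.4850] = 7.7598; exercise value = 11.6500 > continuation, so V_dd = 11.6500 (exercise)
Node u (S = 50.75): continuation = 1/1.12·[0.4000·0.0000 + 0.6000·0.0000] = 0.0000; exercise value = 0.0000 ≤ continuation, so V_u = 0.0000
Node d (S = 31.5): continuation = 1/1.12·[0.4000·0.0000 + 0.6000·11.6500] = 6.2411; exercise value = 8.5000 > continuation, so V_d = 8.5000 (exercise)
Node 0 (S = 35): continuation = 1/1.12·[0.4000·0.0000 + 0.6000·8.5000] = 4.5536; exercise value = 5.0000 > continuation, so V_0 = 5.0000 (exercise)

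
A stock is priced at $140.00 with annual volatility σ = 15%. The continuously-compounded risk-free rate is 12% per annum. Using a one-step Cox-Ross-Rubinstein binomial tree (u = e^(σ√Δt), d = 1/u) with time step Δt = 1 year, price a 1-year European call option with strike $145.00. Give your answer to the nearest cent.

CRR parameters: u = e^(σ√Δt) = e^(0.15·√1) = 1.1618, d = 1/u = 0.8607
Per-period rate: rΔt = 0.12·1 = 0.12, so R = e^0.12 = 1.1275
Risk-neutral probability p = (e^0.12 − 0.8607)/(1.1618 − 0.8607) = 0.2668/0.3011 = 0.8860
Terminal stock prices: S_u = 162.7, S_d = 120.5
Terminal payoffs (S − K): max(17.66, 0) = 17.66, max(-24.5, 0) = 0
Node 0 (S = 140): V_0 = e^(−0.12)·[0.8860·17.6568 + 0.1140·0.0000] = 13.8744

$13.87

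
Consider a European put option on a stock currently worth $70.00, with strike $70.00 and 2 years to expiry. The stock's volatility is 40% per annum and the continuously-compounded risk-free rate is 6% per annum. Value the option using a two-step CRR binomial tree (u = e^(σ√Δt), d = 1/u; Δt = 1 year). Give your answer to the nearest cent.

$9.37

CRR parameters: u = e^(σ√Δt) = e^(0.4·√1) = 1.4918, d = 1/u = 0.6703
Per-period rate: rΔt = 0.06·1 = 0.06, so R = e^0.06 = 1.0618
Risk-neutral probability p = (e^0.06 − 0.6703)/(1.4918 − 0.6703) = 0.3915/0.8215 = 0.4766
Terminal stock prices: S_uu = 155.8, S_ud = 70, S_dd = 31.45
Terminal payoffs (K − S): max(-85.79, 0) = 0, max(0, 0) = 0, max(38.55, 0) = 38.55
Node u (S = 104.4): V_u = e^(−0.06)·[0.4766·0.0000 + 0.5234·0.0000] = 0.0000
Node d (S = 46.92): V_d = e^(−0.06)·[0.4766·0.0000 + 0.5234·38.5470] = 19.0011
Node 0 (S = 70): V_0 = e^(−0.06)·[0.4766·0.0000 + 0.5234·19.0011] = 9.3663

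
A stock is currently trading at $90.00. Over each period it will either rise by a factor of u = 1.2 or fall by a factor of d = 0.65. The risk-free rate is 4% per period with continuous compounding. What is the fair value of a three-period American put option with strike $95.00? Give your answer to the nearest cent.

$16.25

Risk-neutral probability p = (e^0.04 − 0.65)/(1.2 − 0.65) = 0.3908/0.5500 = 0.7106
Terminal stock prices: S_uuu = 155.5, S_uud = 84.24, S_udd = 45.63, S_ddd = 24.72
Terminal payoffs (K − S): max(-60.52, 0) = 0, max(10.76, 0) = 10.76, max(49.37, 0) = 49.37, max(70.28, 0) = 70.28
Node uu (S = 129.6): continuation = e^(−0.04)·[0.7106·0.0000 + 0.2894·10.7600] = 2.9922; exercise value = 0.0000 ≤ continuation, so V_uu = 2.9922
Node ud (S = 70.2): continuation = e^(−0.04)·[0.7106·10.7600 + 0.2894·49.3700] = 21.0750; exercise value = 24.8000 > continuation, so V_ud = 24.8000 (exercise)
Node dd (S = 38.03): continuation = e^(−0.04)·[0.7106·49.3700 + 0.2894·70.2837] = 53.2500; exercise value = 56.9750 > continuation, so V_dd = 56.9750 (exercise)
Node u (S = 108): continuation = e^(−0.04)·[0.7106·2.9922 + 0.2894·24.8000] = 8.9393; exercise value = 0.0000 ≤ continuation, so V_u = 8.9393
Node d (S = 58.5): continuation = e^(−0.04)·[0.7106·24.8000 + 0.2894·56.9750] = 32.7750; exercise value = 36.5000 > continuation, so V_d = 36.5000 (exercise)
Node 0 (S = 90): continuation = e^(−0.04)·[0.7106·8.9393 + 0.2894·36.5000] = 16.2530; exercise value = 5.0000 ≤ continuation, so V_0 = 16.2530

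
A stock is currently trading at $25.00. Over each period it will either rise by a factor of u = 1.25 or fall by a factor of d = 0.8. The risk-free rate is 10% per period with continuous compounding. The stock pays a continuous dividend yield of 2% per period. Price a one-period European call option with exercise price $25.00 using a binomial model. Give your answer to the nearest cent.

Per-period risk-free factor R = e^0.1 = 1.1052; dividend-adjusted growth = e^(0.1−0.02) = 1.0833.
Risk-neutral probability p = (1.0833 − 0.8)/(1.25 − 0.8) = 0.2833/0.4500 = 0.6295
Terminal stock prices: S_u = 31.25, S_d = 20
Terminal payoffs (S − K): max(6.25, 0) = 6.25, max(-5, 0) = 0
Node 0 (S = 25): V_0 = e^(−0.1)·[0.6295·6.2500 + 0.3705·0.0000] = 3.5601

$3.56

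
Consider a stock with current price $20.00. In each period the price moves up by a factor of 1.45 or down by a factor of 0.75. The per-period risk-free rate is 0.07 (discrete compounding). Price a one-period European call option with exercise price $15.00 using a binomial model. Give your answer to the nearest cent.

$5.98

Risk-neutral probability p = (1 + 0.07 − 0.75)/(1.45 − 0.75) = 0.3200/0.7000 = 0.4571
Terminal stock prices: S_u = 29, S_d = 15
Terminal payoffs (S − K): max(14, 0) = 14, max(0, 0) = 0
Node 0 (S = 20): V_0 = 1/1.07·[0.4571·14.0000 + 0.5429·0.0000] = 5.9813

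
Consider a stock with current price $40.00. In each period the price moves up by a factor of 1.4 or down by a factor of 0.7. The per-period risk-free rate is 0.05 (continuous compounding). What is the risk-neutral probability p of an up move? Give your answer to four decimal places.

Risk-neutral probability p = (e^0.05 − 0.7)/(1.4 − 0.7) = 0.3513/0.7000 = 0.5018

p = 0.5018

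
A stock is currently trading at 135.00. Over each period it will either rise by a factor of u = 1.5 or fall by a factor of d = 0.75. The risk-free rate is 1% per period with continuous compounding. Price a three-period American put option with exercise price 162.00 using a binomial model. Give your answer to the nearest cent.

49.81

Risk-neutral probability p = (e^0.01 − 0.75)/(1.5 − 0.75) = 0.2601/0.7500 = 0.3467
Terminal stock prices: S_uuu = 455.6, S_uud = 227.8, S_udd = 113.9, S_ddd = 56.95
Terminal payoffs (K − S): max(-293.6, 0) = 0, max(-65.81, 0) = 0, max(48.09, 0) = 48.09, max(105, 0) = 105
Node uu (S = 303.8): continuation = e^(−0.01)·[0.3467·0.0000 + 0.6533·0.0000] = 0.0000; exercise value = 0.0000 ≤ continuation, so V_uu = 0.0000
Node ud (S = 151.9): continuation = e^(−0.01)·[0.3467·0.0000 + 0.6533·48.0938] = 31.1054; exercise value = 10.1250 ≤ continuation, so V_ud = 31.1054
Node dd (S = 75.94): continuation = e^(−0.01)·[0.3467·48.0938 + 0.6533·105.0469] = 84.4506; exercise value = 86.0625 > continuation, so V_dd = 86.0625 (exercise)
Node u (S = 202.5): continuation = e^(−0.01)·[0.3467·0.0000 + 0.6533·31.1054] = 20.1179; exercise value = 0.0000 ≤ continuation, so V_u = 20.1179
Node d (S = 101.2): continuation = e^(−0.01)·[0.3467·31.1054 + 0.6533·86.0625] = 66.3403; exercise value = 60.7500 ≤ continuation, so V_d = 66.3403
Node 0 (S = 135): continuation = e^(−0.01)·[0.3467·20.1179 + 0.6533·66.3403] = 49.8128; exercise value = 27.0000 ≤ continuation, so V_0 = 49.8128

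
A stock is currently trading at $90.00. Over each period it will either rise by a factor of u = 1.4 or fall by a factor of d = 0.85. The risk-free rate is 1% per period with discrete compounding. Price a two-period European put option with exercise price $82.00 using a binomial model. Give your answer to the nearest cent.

Risk-neutral probability p = (1 + 0.01 − 0.85)/(1.4 − 0.85) = 0.1600/0.5500 = 0.2909
Terminal stock prices: S_uu = 176.4, S_ud = 107.1, S_dd = 65.02
Terminal payoffs (K − S): max(-94.4, 0) = 0, max(-25.1, 0) = 0, max(16.98, 0) = 16.98
Node u (S = 126): V_u = 1/1.01·[0.2909·0.0000 + 0.7091·0.0000] = 0.0000
Node d (S = 76.5): V_d = 1/1.01·[0.2909·0.0000 + 0.7091·16.9750] = 11.9176
Node 0 (S = 90): V_0 = 1/1.01·[0.2909·0.0000 + 0.7091·11.9176] = 8.3670

$8.37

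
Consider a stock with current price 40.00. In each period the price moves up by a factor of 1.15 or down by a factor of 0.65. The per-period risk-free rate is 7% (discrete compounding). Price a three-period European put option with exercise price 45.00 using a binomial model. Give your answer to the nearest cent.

4.39

Risk-neutral probability p = (1 + 0.07 − 0.65)/(1.15 − 0.65) = 0.4200/0.5000 = 0.8400
Terminal stock prices: S_uuu = 60.83, S_uud = 34.38, S_udd = 19.44, S_ddd = 10.98
Terminal payoffs (K − S): max(-15.83, 0) = 0, max(10.62, 0) = 10.62, max(25.56, 0) = 25.56, max(34.02, 0) = 34.02
Node uu (S = 52.9): V_uu = 1/1.07·[0.8400·0.0000 + 0.1600·10.6150] = 1.5873
Node ud (S = 29.9): V_ud = 1/1.07·[0.8400·10.6150 + 0.1600·25.5650] = 12.1561
Node dd (S = 16.9): V_dd = 1/1.07·[0.8400·25.5650 + 0.1600·34.0150] = 25.1561
Node u (S = 46): V_u = 1/1.07·[0.8400·1.5873 + 0.1600·12.1561] = 3.0638
Node d (S = 26): V_d = 1/1.07·[0.8400·12.1561 + 0.1600·25.1561] = 13.3047
Node 0 (S = 40): V_0 = 1/1.07·[0.8400·3.0638 + 0.1600·13.3047] = 4.3947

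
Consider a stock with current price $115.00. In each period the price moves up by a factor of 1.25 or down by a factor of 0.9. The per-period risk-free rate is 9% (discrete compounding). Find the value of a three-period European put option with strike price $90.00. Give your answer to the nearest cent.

Risk-neutral probability p = (1 + 0.09 − 0.9)/(1.25 − 0.9) = 0.1900/0.3500 = 0.5429
Terminal stock prices: S_uuu = 224.6, S_uud = 161.7, S_udd = 116.4, S_ddd = 83.84
Terminal payoffs (K − S): max(-134.6, 0) = 0, max(-71.72, 0) = 0, max(-26.44, 0) = 0, max(6.165, 0) = 6.165
Node uu (S = 179.7): V_uu = 1/1.09·[0.5429·0.0000 + 0.4571·0.0000] = 0.0000
Node ud (S = 129.4): V_ud = 1/1.09·[0.5429·0.0000 + 0.4571·0.0000] = 0.0000
Node dd (S = 93.15): V_dd = 1/1.09·[0.5429·0.0000 + 0.4571·6.1650] = 2.5856
Node u (S = 143.8): V_u = 1/1.09·[0.5429·0.0000 + 0.4571·0.0000] = 0.0000
Node d (S = 103.5): V_d = 1/1.09·[0.5429·0.0000 + 0.4571·2.5856] = 1.0844
Node 0 (S = 115): V_0 = 1/1.09·[0.5429·0.0000 + 0.4571·1.0844] = 0.4548

$0.45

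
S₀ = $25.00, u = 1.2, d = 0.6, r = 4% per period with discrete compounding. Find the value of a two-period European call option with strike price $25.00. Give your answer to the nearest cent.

Risk-neutral probability p = (1 + 0.04 − 0.6)/(1.2 − 0.6) = 0.4400/0.6000 = 0.7333
Terminal stock prices: S_uu = 36, S_ud = 18, S_dd = 9
Terminal payoffs (S − K): max(11, 0) = 11, max(-7, 0) = 0, max(-16, 0) = 0
Node u (S = 30): V_u = 1/1.04·[0.7333·11.0000 + 0.2667·0.0000] = 7.7564
Node d (S = 15): V_d = 1/1.04·[0.7333·0.0000 + 0.2667·0.0000] = 0.0000
Node 0 (S = 25): V_0 = 1/1.04·[0.7333·7.7564 + 0.2667·0.0000] = 5.4693

$5.47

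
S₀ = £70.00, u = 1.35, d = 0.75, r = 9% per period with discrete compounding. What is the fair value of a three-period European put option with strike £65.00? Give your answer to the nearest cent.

£5.15

Risk-neutral probability p = (1 + 0.09 − 0.75)/(1.35 − 0.75) = 0.3400/0.6000 = 0.5667
Terminal stock prices: S_uuu = 172.2, S_uud = 95.68, S_udd = 53.16, S_ddd = 29.53
Terminal payoffs (K − S): max(-107.2, 0) = 0, max(-30.68, 0) = 0, max(11.84, 0) = 11.84, max(35.47, 0) = 35.47
Node uu (S = 127.6): V_uu = 1/1.09·[0.5667·0.0000 + 0.4333·0.0000] = 0.0000
Node ud (S = 70.88): V_ud = 1/1.09·[0.5667·0.0000 + 0.4333·11.8438] = 4.7085
Node dd (S = 39.38): V_dd = 1/1.09·[0.5667·11.8438 + 0.4333·35.4688] = 20.2580
Node u (S = 94.5): V_u = 1/1.09·[0.5667·0.0000 + 0.4333·4.7085] = 1.8719
Node d (S = 52.5): V_d = 1/1.09·[0.5667·4.7085 + 0.4333·20.2580] = 10.5015
Node 0 (S = 70): V_0 = 1/1.09·[0.5667·1.8719 + 0.4333·10.5015] = 5.1481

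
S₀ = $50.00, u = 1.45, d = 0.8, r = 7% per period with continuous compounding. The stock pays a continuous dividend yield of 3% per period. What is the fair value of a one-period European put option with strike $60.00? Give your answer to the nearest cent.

$11.74

Per-period risk-free factor R = e^0.07 = 1.0725; dividend-adjusted growth = e^(0.07−0.03) = 1.0408.
Risk-neutral probability p = (1.0408 − 0.8)/(1.45 − 0.8) = 0.2408/0.6500 = 0.3705
Terminal stock prices: S_u = 72.5, S_d = 40
Terminal payoffs (K − S): max(-12.5, 0) = 0, max(20, 0) = 20
Node 0 (S = 50): V_0 = e^(−0.07)·[0.3705·0.0000 + 0.6295·20.0000] = 11.7392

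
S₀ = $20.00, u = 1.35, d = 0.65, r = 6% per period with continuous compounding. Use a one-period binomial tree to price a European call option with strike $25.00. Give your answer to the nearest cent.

Risk-neutral probability p = (e^0.06 − 0.65)/(1.35 − 0.65) = 0.4118/0.7000 = 0.5883
Terminal stock prices: S_u = 27, S_d = 13
Terminal payoffs (S − K): max(2, 0) = 2, max(-12, 0) = 0
Node 0 (S = 20): V_0 = e^(−0.06)·[0.5883·2.0000 + 0.4117·0.0000] = 1.1082

$1.11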